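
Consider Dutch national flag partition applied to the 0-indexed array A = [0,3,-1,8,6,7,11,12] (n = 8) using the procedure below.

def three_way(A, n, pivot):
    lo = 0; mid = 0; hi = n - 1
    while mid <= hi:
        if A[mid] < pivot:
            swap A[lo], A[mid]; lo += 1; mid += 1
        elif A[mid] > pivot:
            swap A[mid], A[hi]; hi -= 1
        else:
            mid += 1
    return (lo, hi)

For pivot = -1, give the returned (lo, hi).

lo=0 mid=0 hi=7
0>-1: swap(0,7), hi=6 ⇒ [12,3,-1,8,6,7,11,0]
12>-1: swap(0,6), hi=5 ⇒ [11,3,-1,8,6,7,12,0]
11>-1: swap(0,5), hi=4 ⇒ [7,3,-1,8,6,11,12,0]
7>-1: swap(0,4), hi=3 ⇒ [6,3,-1,8,7,11,12,0]
6>-1: swap(0,3), hi=2 ⇒ [8,3,-1,6,7,11,12,0]
8>-1: swap(0,2), hi=1 ⇒ [-1,3,8,6,7,11,12,0]
-1=-1: mid=1
3>-1: swap(1,1), hi=0 ⇒ [-1,3,8,6,7,11,12,0]
done. lo=0 hi=0; A=[-1,3,8,6,7,11,12,0]

(0, 0)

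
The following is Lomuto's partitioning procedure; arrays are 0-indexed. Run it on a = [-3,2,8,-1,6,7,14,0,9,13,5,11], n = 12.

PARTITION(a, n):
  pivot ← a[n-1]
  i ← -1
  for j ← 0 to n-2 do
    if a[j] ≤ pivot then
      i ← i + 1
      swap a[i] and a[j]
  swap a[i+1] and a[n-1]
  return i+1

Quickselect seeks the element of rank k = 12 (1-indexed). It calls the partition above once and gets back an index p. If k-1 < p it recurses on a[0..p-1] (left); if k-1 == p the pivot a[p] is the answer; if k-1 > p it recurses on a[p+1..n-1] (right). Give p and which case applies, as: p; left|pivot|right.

9; right

pivot = a[11] = 11; i = -1
j=0: a[0]=-3 ≤ 11 → i=0, swap a[0],a[0] (no change) → [-3,2,8,-1,6,7,14,0,9,13,5,11]
j=1: a[1]=2 ≤ 11 → i=1, swap a[1],a[1] (no change) → [-3,2,8,-1,6,7,14,0,9,13,5,11]
j=2: a[2]=8 ≤ 11 → i=2, swap a[2],a[2] (no change) → [-3,2,8,-1,6,7,14,0,9,13,5,11]
j=3: a[3]=-1 ≤ 11 → i=3, swap a[3],a[3] (no change) → [-3,2,8,-1,6,7,14,0,9,13,5,11]
j=4: a[4]=6 ≤ 11 → i=4, swap a[4],a[4] (no change) → [-3,2,8,-1,6,7,14,0,9,13,5,11]
j=5: a[5]=7 ≤ 11 → i=5, swap a[5],a[5] (no change) → [-3,2,8,-1,6,7,14,0,9,13,5,11]
j=6: a[6]=14 > 11 → no swap
j=7: a[7]=0 ≤ 11 → i=6, swap a[6],a[7] → [-3,2,8,-1,6,7,0,14,9,13,5,11]
j=8: a[8]=9 ≤ 11 → i=7, swap a[7],a[8] → [-3,2,8,-1,6,7,0,9,14,13,5,11]
j=9: a[9]=13 > 11 → no swap
j=10: a[10]=5 ≤ 11 → i=8, swap a[8],a[10] → [-3,2,8,-1,6,7,0,9,5,13,14,11]
final swap a[9],a[11] → [-3,2,8,-1,6,7,0,9,5,11,14,13]; return 9
p = 9; k-1 = 11 > 9 ⇒ right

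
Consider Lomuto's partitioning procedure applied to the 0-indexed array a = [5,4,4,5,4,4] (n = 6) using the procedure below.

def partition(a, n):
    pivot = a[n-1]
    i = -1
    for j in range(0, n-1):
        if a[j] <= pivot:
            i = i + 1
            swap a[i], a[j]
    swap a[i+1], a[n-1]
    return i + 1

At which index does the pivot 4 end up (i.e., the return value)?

3

pivot = a[5] = 4; i = -1
j=0: a[0]=5 > 4 → no swap
j=1: a[1]=4 ≤ 4 → i=0, swap a[0],a[1] → [4,5,4,5,4,4]
j=2: a[2]=4 ≤ 4 → i=1, swap a[1],a[2] → [4,4,5,5,4,4]
j=3: a[3]=5 > 4 → no swap
j=4: a[4]=4 ≤ 4 → i=2, swap a[2],a[4] → [4,4,4,5,5,4]
final swap a[3],a[5] → [4,4,4,4,5,5]; return 3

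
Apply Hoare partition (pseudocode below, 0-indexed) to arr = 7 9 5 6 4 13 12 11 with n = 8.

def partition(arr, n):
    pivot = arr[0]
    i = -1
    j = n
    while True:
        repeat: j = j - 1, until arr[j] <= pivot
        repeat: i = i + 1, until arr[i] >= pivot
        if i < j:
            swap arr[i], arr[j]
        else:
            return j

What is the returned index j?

2

pivot=7
j stops at 4 (4), i stops at 0 (7); swap ⇒ 4 9 5 6 7 13 12 11
j stops at 3 (6), i stops at 1 (9); swap ⇒ 4 6 5 9 7 13 12 11
j stops at 2, i stops at 3; i≥j ⇒ return 2. arr=4 6 5 9 7 13 12 11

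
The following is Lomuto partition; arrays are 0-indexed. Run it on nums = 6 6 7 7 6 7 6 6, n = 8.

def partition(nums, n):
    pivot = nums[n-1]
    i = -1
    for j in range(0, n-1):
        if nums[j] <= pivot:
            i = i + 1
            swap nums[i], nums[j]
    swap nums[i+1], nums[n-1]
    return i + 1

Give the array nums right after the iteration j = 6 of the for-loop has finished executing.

pivot = nums[7] = 6; i = -1
j=0: nums[0]=6 ≤ 6 → i=0, swap nums[0],nums[0] (no change) → 6 6 7 7 6 7 6 6
j=1: nums[1]=6 ≤ 6 → i=1, swap nums[1],nums[1] (no change) → 6 6 7 7 6 7 6 6
j=2: nums[2]=7 > 6 → no swap
j=3: nums[3]=7 > 6 → no swap
j=4: nums[4]=6 ≤ 6 → i=2, swap nums[2],nums[4] → 6 6 6 7 7 7 6 6
j=5: nums[5]=7 > 6 → no swap
j=6: nums[6]=6 ≤ 6 → i=3, swap nums[3],nums[6] → 6 6 6 6 7 7 7 6
(after j=6) nums = 6 6 6 6 7 7 7 6

6 6 6 6 7 7 7 6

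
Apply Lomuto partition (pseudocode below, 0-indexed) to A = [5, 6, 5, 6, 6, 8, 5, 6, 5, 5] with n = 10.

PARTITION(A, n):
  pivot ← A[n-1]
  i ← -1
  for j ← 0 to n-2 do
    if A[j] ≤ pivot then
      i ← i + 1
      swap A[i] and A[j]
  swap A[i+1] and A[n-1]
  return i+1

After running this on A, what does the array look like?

[5, 5, 5, 5, 5, 8, 6, 6, 6, 6]

pivot = A[9] = 5; i = -1
j=0: A[0]=5 ≤ 5 → i=0, swap A[0],A[0] (no change) → [5, 6, 5, 6, 6, 8, 5, 6, 5, 5]
j=1: A[1]=6 > 5 → no swap
j=2: A[2]=5 ≤ 5 → i=1, swap A[1],A[2] → [5, 5, 6, 6, 6, 8, 5, 6, 5, 5]
j=3: A[3]=6 > 5 → no swap
j=4: A[4]=6 > 5 → no swap
j=5: A[5]=8 > 5 → no swap
j=6: A[6]=5 ≤ 5 → i=2, swap A[2],A[6] → [5, 5, 5, 6, 6, 8, 6, 6, 5, 5]
j=7: A[7]=6 > 5 → no swap
j=8: A[8]=5 ≤ 5 → i=3, swap A[3],A[8] → [5, 5, 5, 5, 6, 8, 6, 6, 6, 5]
final swap A[4],A[9] → [5, 5, 5, 5, 5, 8, 6, 6, 6, 6]; return 4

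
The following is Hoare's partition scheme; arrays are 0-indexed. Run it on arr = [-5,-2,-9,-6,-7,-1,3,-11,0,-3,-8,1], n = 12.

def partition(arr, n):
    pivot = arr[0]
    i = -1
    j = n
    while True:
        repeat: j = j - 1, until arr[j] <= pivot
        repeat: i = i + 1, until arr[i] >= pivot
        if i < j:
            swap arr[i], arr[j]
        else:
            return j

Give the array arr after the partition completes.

[-8,-11,-9,-6,-7,-1,3,-2,0,-3,-5,1]

pivot = arr[0] = -5; i = -1, j = 12
j→10 (arr[10]=-8≤-5), i→0 (arr[0]=-5≥-5); i<j, swap → [-8,-2,-9,-6,-7,-1,3,-11,0,-3,-5,1]
j→7 (arr[7]=-11≤-5), i→1 (arr[1]=-2≥-5); i<j, swap → [-8,-11,-9,-6,-7,-1,3,-2,0,-3,-5,1]
j→4, i→5; i≥j, return j=4. arr = [-8,-11,-9,-6,-7,-1,3,-2,0,-3,-5,1]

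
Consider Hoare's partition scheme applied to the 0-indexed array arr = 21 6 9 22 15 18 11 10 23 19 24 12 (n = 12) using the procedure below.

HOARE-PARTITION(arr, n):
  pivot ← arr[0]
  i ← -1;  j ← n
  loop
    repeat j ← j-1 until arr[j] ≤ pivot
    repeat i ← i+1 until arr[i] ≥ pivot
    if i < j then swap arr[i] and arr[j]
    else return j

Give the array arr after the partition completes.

pivot=21
j stops at 11 (12), i stops at 0 (21); swap ⇒ 12 6 9 22 15 18 11 10 23 19 24 21
j stops at 9 (19), i stops at 3 (22); swap ⇒ 12 6 9 19 15 18 11 10 23 22 24 21
j stops at 7, i stops at 8; i≥j ⇒ return 7. arr=12 6 9 19 15 18 11 10 23 22 24 21

12 6 9 19 15 18 11 10 23 22 24 21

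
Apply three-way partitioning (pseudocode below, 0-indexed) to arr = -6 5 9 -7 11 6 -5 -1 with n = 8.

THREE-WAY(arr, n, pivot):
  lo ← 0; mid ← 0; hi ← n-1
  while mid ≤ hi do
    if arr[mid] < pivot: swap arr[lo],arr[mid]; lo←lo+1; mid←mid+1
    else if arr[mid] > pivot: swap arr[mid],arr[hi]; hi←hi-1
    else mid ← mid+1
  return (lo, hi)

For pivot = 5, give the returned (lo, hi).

(4, 4)

pivot = 5; lo=0, mid=0, hi=7
arr[mid]=-6<5: swap arr[0],arr[0]; lo=1,mid=1 → -6 5 9 -7 11 6 -5 -1
arr[mid]=5=5: mid=2
arr[mid]=9>5: swap arr[2],arr[7]; hi=6 → -6 5 -1 -7 11 6 -5 9
arr[mid]=-1<5: swap arr[1],arr[2]; lo=2,mid=3 → -6 -1 5 -7 11 6 -5 9
arr[mid]=-7<5: swap arr[2],arr[3]; lo=3,mid=4 → -6 -1 -7 5 11 6 -5 9
arr[mid]=11>5: swap arr[4],arr[6]; hi=5 → -6 -1 -7 5 -5 6 11 9
arr[mid]=-5<5: swap arr[3],arr[4]; lo=4,mid=5 → -6 -1 -7 -5 5 6 11 9
arr[mid]=6>5: swap arr[5],arr[5]; hi=4 → -6 -1 -7 -5 5 6 11 9
end: lo=4, hi=4; arr = -6 -1 -7 -5 5 6 11 9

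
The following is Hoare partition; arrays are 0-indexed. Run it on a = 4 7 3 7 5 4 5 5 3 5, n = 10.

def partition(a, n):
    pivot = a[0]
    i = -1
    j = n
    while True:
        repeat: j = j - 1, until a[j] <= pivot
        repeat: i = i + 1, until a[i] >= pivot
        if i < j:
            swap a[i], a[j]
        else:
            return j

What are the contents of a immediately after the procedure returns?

pivot=4
j stops at 8 (3), i stops at 0 (4); swap ⇒ 3 7 3 7 5 4 5 5 4 5
j stops at 5 (4), i stops at 1 (7); swap ⇒ 3 4 3 7 5 7 5 5 4 5
j stops at 2, i stops at 3; i≥j ⇒ return 2. a=3 4 3 7 5 7 5 5 4 5

3 4 3 7 5 7 5 5 4 5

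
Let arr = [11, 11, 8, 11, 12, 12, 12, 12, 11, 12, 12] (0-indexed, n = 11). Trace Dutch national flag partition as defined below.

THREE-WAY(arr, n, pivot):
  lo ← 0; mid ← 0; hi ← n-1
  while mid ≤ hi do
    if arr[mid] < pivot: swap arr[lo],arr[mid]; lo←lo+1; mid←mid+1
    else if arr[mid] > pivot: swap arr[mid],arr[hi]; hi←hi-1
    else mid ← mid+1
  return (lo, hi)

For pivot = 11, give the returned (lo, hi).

lo=0 mid=0 hi=10
11=11: mid=1
11=11: mid=2
8<11: swap(0,2), lo=1 mid=3 ⇒ [8, 11, 11, 11, 12, 12, 12, 12, 11, 12, 12]
11=11: mid=4
12>11: swap(4,10), hi=9 ⇒ [8, 11, 11, 11, 12, 12, 12, 12, 11, 12, 12]
12>11: swap(4,9), hi=8 ⇒ [8, 11, 11, 11, 12, 12, 12, 12, 11, 12, 12]
12>11: swap(4,8), hi=7 ⇒ [8, 11, 11, 11, 11, 12, 12, 12, 12, 12, 12]
11=11: mid=5
12>11: swap(5,7), hi=6 ⇒ [8, 11, 11, 11, 11, 12, 12, 12, 12, 12, 12]
12>11: swap(5,6), hi=5 ⇒ [8, 11, 11, 11, 11, 12, 12, 12, 12, 12, 12]
12>11: swap(5,5), hi=4 ⇒ [8, 11, 11, 11, 11, 12, 12, 12, 12, 12, 12]
done. lo=1 hi=4; arr=[8, 11, 11, 11, 11, 12, 12, 12, 12, 12, 12]

(1, 4)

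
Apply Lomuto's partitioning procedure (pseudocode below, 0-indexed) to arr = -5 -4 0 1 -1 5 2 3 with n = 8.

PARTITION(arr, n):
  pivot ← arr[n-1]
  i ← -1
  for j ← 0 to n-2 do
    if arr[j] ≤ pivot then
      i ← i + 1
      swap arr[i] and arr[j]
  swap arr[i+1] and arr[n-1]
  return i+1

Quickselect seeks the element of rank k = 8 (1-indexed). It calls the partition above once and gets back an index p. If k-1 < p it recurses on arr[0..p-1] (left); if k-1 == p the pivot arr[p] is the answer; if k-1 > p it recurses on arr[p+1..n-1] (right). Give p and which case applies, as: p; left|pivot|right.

6; right

pivot=3, i=-1
j=0: -5≤3, i=0, swap(0,0) ⇒ -5 -4 0 1 -1 5 2 3
j=1: -4≤3, i=1, swap(1,1) ⇒ -5 -4 0 1 -1 5 2 3
j=2: 0≤3, i=2, swap(2,2) ⇒ -5 -4 0 1 -1 5 2 3
j=3: 1≤3, i=3, swap(3,3) ⇒ -5 -4 0 1 -1 5 2 3
j=4: -1≤3, i=4, swap(4,4) ⇒ -5 -4 0 1 -1 5 2 3
j=5: 5>3, skip
j=6: 2≤3, i=5, swap(5,6) ⇒ -5 -4 0 1 -1 2 5 3
swap(6,7) ⇒ -5 -4 0 1 -1 2 3 5; return 6
p = 6; k-1 = 7 > 6 ⇒ right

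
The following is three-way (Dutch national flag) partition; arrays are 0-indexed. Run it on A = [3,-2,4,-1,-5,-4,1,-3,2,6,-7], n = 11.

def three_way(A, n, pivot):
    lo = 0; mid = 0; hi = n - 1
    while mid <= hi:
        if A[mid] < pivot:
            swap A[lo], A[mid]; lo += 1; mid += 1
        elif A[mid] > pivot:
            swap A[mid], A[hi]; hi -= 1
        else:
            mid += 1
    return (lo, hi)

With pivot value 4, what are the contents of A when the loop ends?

[3,-2,-1,-5,-4,1,-3,2,-7,4,6]

lo=0 mid=0 hi=10
3<4: swap(0,0), lo=1 mid=1 ⇒ [3,-2,4,-1,-5,-4,1,-3,2,6,-7]
-2<4: swap(1,1), lo=2 mid=2 ⇒ [3,-2,4,-1,-5,-4,1,-3,2,6,-7]
4=4: mid=3
-1<4: swap(2,3), lo=3 mid=4 ⇒ [3,-2,-1,4,-5,-4,1,-3,2,6,-7]
-5<4: swap(3,4), lo=4 mid=5 ⇒ [3,-2,-1,-5,4,-4,1,-3,2,6,-7]
-4<4: swap(4,5), lo=5 mid=6 ⇒ [3,-2,-1,-5,-4,4,1,-3,2,6,-7]
1<4: swap(5,6), lo=6 mid=7 ⇒ [3,-2,-1,-5,-4,1,4,-3,2,6,-7]
-3<4: swap(6,7), lo=7 mid=8 ⇒ [3,-2,-1,-5,-4,1,-3,4,2,6,-7]
2<4: swap(7,8), lo=8 mid=9 ⇒ [3,-2,-1,-5,-4,1,-3,2,4,6,-7]
6>4: swap(9,10), hi=9 ⇒ [3,-2,-1,-5,-4,1,-3,2,4,-7,6]
-7<4: swap(8,9), lo=9 mid=10 ⇒ [3,-2,-1,-5,-4,1,-3,2,-7,4,6]
done. lo=9 hi=9; A=[3,-2,-1,-5,-4,1,-3,2,-7,4,6]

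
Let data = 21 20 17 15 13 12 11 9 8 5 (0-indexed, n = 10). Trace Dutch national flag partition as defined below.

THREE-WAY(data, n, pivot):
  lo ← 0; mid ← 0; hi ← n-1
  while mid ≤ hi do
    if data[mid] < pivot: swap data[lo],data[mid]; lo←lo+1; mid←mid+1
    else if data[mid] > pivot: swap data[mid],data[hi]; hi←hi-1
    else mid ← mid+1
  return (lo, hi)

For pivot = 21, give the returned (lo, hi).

(9, 9)

lo=0 mid=0 hi=9
21=21: mid=1
20<21: swap(0,1), lo=1 mid=2 ⇒ 20 21 17 15 13 12 11 9 8 5
17<21: swap(1,2), lo=2 mid=3 ⇒ 20 17 21 15 13 12 11 9 8 5
15<21: swap(2,3), lo=3 mid=4 ⇒ 20 17 15 21 13 12 11 9 8 5
13<21: swap(3,4), lo=4 mid=5 ⇒ 20 17 15 13 21 12 11 9 8 5
12<21: swap(4,5), lo=5 mid=6 ⇒ 20 17 15 13 12 21 11 9 8 5
11<21: swap(5,6), lo=6 mid=7 ⇒ 20 17 15 13 12 11 21 9 8 5
9<21: swap(6,7), lo=7 mid=8 ⇒ 20 17 15 13 12 11 9 21 8 5
8<21: swap(7,8), lo=8 mid=9 ⇒ 20 17 15 13 12 11 9 8 21 5
5<21: swap(8,9), lo=9 mid=10 ⇒ 20 17 15 13 12 11 9 8 5 21
done. lo=9 hi=9; data=20 17 15 13 12 11 9 8 5 21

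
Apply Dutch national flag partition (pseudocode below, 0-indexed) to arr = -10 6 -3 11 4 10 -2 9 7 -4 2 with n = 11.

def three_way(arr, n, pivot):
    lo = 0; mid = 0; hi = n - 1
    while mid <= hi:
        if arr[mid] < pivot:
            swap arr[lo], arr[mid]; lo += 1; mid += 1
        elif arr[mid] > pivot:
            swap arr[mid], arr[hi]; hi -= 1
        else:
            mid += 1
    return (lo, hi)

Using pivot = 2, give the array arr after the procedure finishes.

lo=0 mid=0 hi=10
-10<2: swap(0,0), lo=1 mid=1 ⇒ -10 6 -3 11 4 10 -2 9 7 -4 2
6>2: swap(1,10), hi=9 ⇒ -10 2 -3 11 4 10 -2 9 7 -4 6
2=2: mid=2
-3<2: swap(1,2), lo=2 mid=3 ⇒ -10 -3 2 11 4 10 -2 9 7 -4 6
11>2: swap(3,9), hi=8 ⇒ -10 -3 2 -4 4 10 -2 9 7 11 6
-4<2: swap(2,3), lo=3 mid=4 ⇒ -10 -3 -4 2 4 10 -2 9 7 11 6
4>2: swap(4,8), hi=7 ⇒ -10 -3 -4 2 7 10 -2 9 4 11 6
7>2: swap(4,7), hi=6 ⇒ -10 -3 -4 2 9 10 -2 7 4 11 6
9>2: swap(4,6), hi=5 ⇒ -10 -3 -4 2 -2 10 9 7 4 11 6
-2<2: swap(3,4), lo=4 mid=5 ⇒ -10 -3 -4 -2 2 10 9 7 4 11 6
10>2: swap(5,5), hi=4 ⇒ -10 -3 -4 -2 2 10 9 7 4 11 6
done. lo=4 hi=4; arr=-10 -3 -4 -2 2 10 9 7 4 11 6

-10 -3 -4 -2 2 10 9 7 4 11 6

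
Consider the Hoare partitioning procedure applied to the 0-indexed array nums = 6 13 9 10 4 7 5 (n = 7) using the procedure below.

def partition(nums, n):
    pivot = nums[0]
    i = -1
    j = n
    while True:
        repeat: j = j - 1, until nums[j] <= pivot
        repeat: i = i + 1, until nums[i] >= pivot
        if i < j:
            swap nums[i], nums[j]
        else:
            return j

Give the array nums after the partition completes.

pivot=6
j stops at 6 (5), i stops at 0 (6); swap ⇒ 5 13 9 10 4 7 6
j stops at 4 (4), i stops at 1 (13); swap ⇒ 5 4 9 10 13 7 6
j stops at 1, i stops at 2; i≥j ⇒ return 1. nums=5 4 9 10 13 7 6

5 4 9 10 13 7 6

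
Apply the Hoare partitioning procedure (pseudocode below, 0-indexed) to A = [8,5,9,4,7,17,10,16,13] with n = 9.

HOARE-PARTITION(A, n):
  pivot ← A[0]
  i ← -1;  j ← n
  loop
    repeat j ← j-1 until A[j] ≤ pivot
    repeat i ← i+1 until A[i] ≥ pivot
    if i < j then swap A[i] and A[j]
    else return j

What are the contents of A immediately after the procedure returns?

[7,5,4,9,8,17,10,16,13]

pivot=8
j stops at 4 (7), i stops at 0 (8); swap ⇒ [7,5,9,4,8,17,10,16,13]
j stops at 3 (4), i stops at 2 (9); swap ⇒ [7,5,4,9,8,17,10,16,13]
j stops at 2, i stops at 3; i≥j ⇒ return 2. A=[7,5,4,9,8,17,10,16,13]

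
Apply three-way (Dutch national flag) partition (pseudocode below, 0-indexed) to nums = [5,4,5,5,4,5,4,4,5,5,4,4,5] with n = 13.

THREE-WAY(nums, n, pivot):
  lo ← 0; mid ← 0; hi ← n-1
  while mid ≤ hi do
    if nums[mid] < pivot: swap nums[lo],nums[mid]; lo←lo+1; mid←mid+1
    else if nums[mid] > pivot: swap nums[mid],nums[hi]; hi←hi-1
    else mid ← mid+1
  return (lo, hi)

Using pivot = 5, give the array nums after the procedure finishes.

lo=0 mid=0 hi=12
5=5: mid=1
4<5: swap(0,1), lo=1 mid=2 ⇒ [4,5,5,5,4,5,4,4,5,5,4,4,5]
5=5: mid=3
5=5: mid=4
4<5: swap(1,4), lo=2 mid=5 ⇒ [4,4,5,5,5,5,4,4,5,5,4,4,5]
5=5: mid=6
4<5: swap(2,6), lo=3 mid=7 ⇒ [4,4,4,5,5,5,5,4,5,5,4,4,5]
4<5: swap(3,7), lo=4 mid=8 ⇒ [4,4,4,4,5,5,5,5,5,5,4,4,5]
5=5: mid=9
5=5: mid=10
4<5: swap(4,10), lo=5 mid=11 ⇒ [4,4,4,4,4,5,5,5,5,5,5,4,5]
4<5: swap(5,11), lo=6 mid=12 ⇒ [4,4,4,4,4,4,5,5,5,5,5,5,5]
5=5: mid=13
done. lo=6 hi=12; nums=[4,4,4,4,4,4,5,5,5,5,5,5,5]

[4,4,4,4,4,4,5,5,5,5,5,5,5]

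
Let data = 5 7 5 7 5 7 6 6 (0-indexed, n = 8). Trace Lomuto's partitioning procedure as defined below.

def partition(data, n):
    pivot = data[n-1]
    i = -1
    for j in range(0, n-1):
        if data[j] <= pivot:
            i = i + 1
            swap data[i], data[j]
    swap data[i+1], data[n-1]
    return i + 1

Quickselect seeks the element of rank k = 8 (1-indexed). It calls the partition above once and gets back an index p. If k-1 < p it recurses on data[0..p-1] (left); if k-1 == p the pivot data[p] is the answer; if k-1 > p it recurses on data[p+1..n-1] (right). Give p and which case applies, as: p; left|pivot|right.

4; right

pivot=6, i=-1
j=0: 5≤6, i=0, swap(0,0) ⇒ 5 7 5 7 5 7 6 6
j=1: 7>6, skip
j=2: 5≤6, i=1, swap(1,2) ⇒ 5 5 7 7 5 7 6 6
j=3: 7>6, skip
j=4: 5≤6, i=2, swap(2,4) ⇒ 5 5 5 7 7 7 6 6
j=5: 7>6, skip
j=6: 6≤6, i=3, swap(3,6) ⇒ 5 5 5 6 7 7 7 6
swap(4,7) ⇒ 5 5 5 6 6 7 7 7; return 4
p = 4; k-1 = 7 > 4 ⇒ right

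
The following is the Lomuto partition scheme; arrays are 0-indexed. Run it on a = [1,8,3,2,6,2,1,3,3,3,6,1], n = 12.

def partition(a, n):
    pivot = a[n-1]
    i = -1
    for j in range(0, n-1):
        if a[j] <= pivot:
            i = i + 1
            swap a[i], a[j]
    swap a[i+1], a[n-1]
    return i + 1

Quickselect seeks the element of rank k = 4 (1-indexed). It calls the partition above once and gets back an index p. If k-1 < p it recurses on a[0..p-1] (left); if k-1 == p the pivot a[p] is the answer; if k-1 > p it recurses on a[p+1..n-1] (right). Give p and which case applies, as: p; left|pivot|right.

2; right

pivot=1, i=-1
j=0: 1≤1, i=0, swap(0,0) ⇒ [1,8,3,2,6,2,1,3,3,3,6,1]
j=1: 8>1, skip
j=2: 3>1, skip
j=3: 2>1, skip
j=4: 6>1, skip
j=5: 2>1, skip
j=6: 1≤1, i=1, swap(1,6) ⇒ [1,1,3,2,6,2,8,3,3,3,6,1]
j=7: 3>1, skip
j=8: 3>1, skip
j=9: 3>1, skip
j=10: 6>1, skip
swap(2,11) ⇒ [1,1,1,2,6,2,8,3,3,3,6,3]; return 2
p = 2; k-1 = 3 > 2 ⇒ right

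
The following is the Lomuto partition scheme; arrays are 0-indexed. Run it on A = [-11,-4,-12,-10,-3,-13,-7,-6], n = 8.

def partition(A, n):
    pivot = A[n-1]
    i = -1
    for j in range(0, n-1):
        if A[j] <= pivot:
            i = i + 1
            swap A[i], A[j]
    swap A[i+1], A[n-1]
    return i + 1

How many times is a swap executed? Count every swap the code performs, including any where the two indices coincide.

6

pivot=-6, i=-1
j=0: -11≤-6, i=0, swap(0,0) ⇒ [-11,-4,-12,-10,-3,-13,-7,-6]
j=1: -4>-6, skip
j=2: -12≤-6, i=1, swap(1,2) ⇒ [-11,-12,-4,-10,-3,-13,-7,-6]
j=3: -10≤-6, i=2, swap(2,3) ⇒ [-11,-12,-10,-4,-3,-13,-7,-6]
j=4: -3>-6, skip
j=5: -13≤-6, i=3, swap(3,5) ⇒ [-11,-12,-10,-13,-3,-4,-7,-6]
j=6: -7≤-6, i=4, swap(4,6) ⇒ [-11,-12,-10,-13,-7,-4,-3,-6]
swap(5,7) ⇒ [-11,-12,-10,-13,-7,-6,-3,-4]; return 5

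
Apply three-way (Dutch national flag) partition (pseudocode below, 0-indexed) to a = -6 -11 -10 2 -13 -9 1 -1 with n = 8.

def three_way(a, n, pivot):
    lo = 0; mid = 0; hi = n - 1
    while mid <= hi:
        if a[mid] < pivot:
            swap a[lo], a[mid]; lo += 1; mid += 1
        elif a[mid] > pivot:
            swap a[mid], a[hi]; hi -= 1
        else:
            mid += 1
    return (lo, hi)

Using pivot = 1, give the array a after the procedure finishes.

pivot = 1; lo=0, mid=0, hi=7
a[mid]=-6<1: swap a[0],a[0]; lo=1,mid=1 → -6 -11 -10 2 -13 -9 1 -1
a[mid]=-11<1: swap a[1],a[1]; lo=2,mid=2 → -6 -11 -10 2 -13 -9 1 -1
a[mid]=-10<1: swap a[2],a[2]; lo=3,mid=3 → -6 -11 -10 2 -13 -9 1 -1
a[mid]=2>1: swap a[3],a[7]; hi=6 → -6 -11 -10 -1 -13 -9 1 2
a[mid]=-1<1: swap a[3],a[3]; lo=4,mid=4 → -6 -11 -10 -1 -13 -9 1 2
a[mid]=-13<1: swap a[4],a[4]; lo=5,mid=5 → -6 -11 -10 -1 -13 -9 1 2
a[mid]=-9<1: swap a[5],a[5]; lo=6,mid=6 → -6 -11 -10 -1 -13 -9 1 2
a[mid]=1=1: mid=7
end: lo=6, hi=6; a = -6 -11 -10 -1 -13 -9 1 2

-6 -11 -10 -1 -13 -9 1 2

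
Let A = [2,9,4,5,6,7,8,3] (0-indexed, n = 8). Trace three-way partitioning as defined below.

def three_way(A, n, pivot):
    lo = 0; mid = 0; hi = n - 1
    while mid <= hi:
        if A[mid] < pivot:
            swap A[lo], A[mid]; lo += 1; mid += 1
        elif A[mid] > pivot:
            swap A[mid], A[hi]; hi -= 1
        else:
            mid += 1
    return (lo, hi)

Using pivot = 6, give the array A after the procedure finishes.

[2,3,4,5,6,8,7,9]

pivot = 6; lo=0, mid=0, hi=7
A[mid]=2<6: swap A[0],A[0]; lo=1,mid=1 → [2,9,4,5,6,7,8,3]
A[mid]=9>6: swap A[1],A[7]; hi=6 → [2,3,4,5,6,7,8,9]
A[mid]=3<6: swap A[1],A[1]; lo=2,mid=2 → [2,3,4,5,6,7,8,9]
A[mid]=4<6: swap A[2],A[2]; lo=3,mid=3 → [2,3,4,5,6,7,8,9]
A[mid]=5<6: swap A[3],A[3]; lo=4,mid=4 → [2,3,4,5,6,7,8,9]
A[mid]=6=6: mid=5
A[mid]=7>6: swap A[5],A[6]; hi=5 → [2,3,4,5,6,8,7,9]
A[mid]=8>6: swap A[5],A[5]; hi=4 → [2,3,4,5,6,8,7,9]
end: lo=4, hi=4; A = [2,3,4,5,6,8,7,9]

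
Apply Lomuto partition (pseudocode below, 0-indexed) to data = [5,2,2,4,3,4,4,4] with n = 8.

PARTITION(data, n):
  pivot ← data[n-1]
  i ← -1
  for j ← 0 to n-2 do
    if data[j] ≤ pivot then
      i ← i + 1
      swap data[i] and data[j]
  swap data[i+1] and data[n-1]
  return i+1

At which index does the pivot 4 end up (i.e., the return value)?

pivot=4, i=-1
j=0: 5>4, skip
j=1: 2≤4, i=0, swap(0,1) ⇒ [2,5,2,4,3,4,4,4]
j=2: 2≤4, i=1, swap(1,2) ⇒ [2,2,5,4,3,4,4,4]
j=3: 4≤4, i=2, swap(2,3) ⇒ [2,2,4,5,3,4,4,4]
j=4: 3≤4, i=3, swap(3,4) ⇒ [2,2,4,3,5,4,4,4]
j=5: 4≤4, i=4, swap(4,5) ⇒ [2,2,4,3,4,5,4,4]
j=6: 4≤4, i=5, swap(5,6) ⇒ [2,2,4,3,4,4,5,4]
swap(6,7) ⇒ [2,2,4,3,4,4,4,5]; return 6

6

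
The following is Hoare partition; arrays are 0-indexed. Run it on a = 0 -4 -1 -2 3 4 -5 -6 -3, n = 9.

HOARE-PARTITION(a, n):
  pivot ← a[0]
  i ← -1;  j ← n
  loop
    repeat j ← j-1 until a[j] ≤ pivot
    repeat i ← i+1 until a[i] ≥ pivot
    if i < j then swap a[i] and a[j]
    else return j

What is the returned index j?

5

pivot=0
j stops at 8 (-3), i stops at 0 (0); swap ⇒ -3 -4 -1 -2 3 4 -5 -6 0
j stops at 7 (-6), i stops at 4 (3); swap ⇒ -3 -4 -1 -2 -6 4 -5 3 0
j stops at 6 (-5), i stops at 5 (4); swap ⇒ -3 -4 -1 -2 -6 -5 4 3 0
j stops at 5, i stops at 6; i≥j ⇒ return 5. a=-3 -4 -1 -2 -6 -5 4 3 0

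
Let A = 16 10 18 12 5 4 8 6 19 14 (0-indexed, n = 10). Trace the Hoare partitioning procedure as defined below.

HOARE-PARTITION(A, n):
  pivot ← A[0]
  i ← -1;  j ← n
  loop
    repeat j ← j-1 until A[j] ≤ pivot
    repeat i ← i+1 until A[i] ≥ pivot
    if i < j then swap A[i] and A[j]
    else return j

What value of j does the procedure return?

6

pivot=16
j stops at 9 (14), i stops at 0 (16); swap ⇒ 14 10 18 12 5 4 8 6 19 16
j stops at 7 (6), i stops at 2 (18); swap ⇒ 14 10 6 12 5 4 8 18 19 16
j stops at 6, i stops at 7; i≥j ⇒ return 6. A=14 10 6 12 5 4 8 18 19 16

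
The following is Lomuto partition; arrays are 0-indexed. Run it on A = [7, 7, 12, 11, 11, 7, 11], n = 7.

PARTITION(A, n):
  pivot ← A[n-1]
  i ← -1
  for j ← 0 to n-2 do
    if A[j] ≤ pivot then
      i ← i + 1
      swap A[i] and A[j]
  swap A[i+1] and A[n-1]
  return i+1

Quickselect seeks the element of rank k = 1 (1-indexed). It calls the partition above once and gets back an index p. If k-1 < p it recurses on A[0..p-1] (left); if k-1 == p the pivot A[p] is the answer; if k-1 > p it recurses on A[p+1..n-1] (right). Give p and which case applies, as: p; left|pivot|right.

5; left

pivot=11, i=-1
j=0: 7≤11, i=0, swap(0,0) ⇒ [7, 7, 12, 11, 11, 7, 11]
j=1: 7≤11, i=1, swap(1,1) ⇒ [7, 7, 12, 11, 11, 7, 11]
j=2: 12>11, skip
j=3: 11≤11, i=2, swap(2,3) ⇒ [7, 7, 11, 12, 11, 7, 11]
j=4: 11≤11, i=3, swap(3,4) ⇒ [7, 7, 11, 11, 12, 7, 11]
j=5: 7≤11, i=4, swap(4,5) ⇒ [7, 7, 11, 11, 7, 12, 11]
swap(5,6) ⇒ [7, 7, 11, 11, 7, 11, 12]; return 5
p = 5; k-1 = 0 < 5 ⇒ left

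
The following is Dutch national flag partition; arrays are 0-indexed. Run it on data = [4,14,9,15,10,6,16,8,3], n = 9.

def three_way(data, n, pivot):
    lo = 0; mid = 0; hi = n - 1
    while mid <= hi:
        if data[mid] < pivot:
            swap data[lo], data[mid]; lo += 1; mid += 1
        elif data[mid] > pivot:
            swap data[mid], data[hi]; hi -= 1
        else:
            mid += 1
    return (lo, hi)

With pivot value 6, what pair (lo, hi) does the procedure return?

(2, 2)

pivot = 6; lo=0, mid=0, hi=8
data[mid]=4<6: swap data[0],data[0]; lo=1,mid=1 → [4,14,9,15,10,6,16,8,3]
data[mid]=14>6: swap data[1],data[8]; hi=7 → [4,3,9,15,10,6,16,8,14]
data[mid]=3<6: swap data[1],data[1]; lo=2,mid=2 → [4,3,9,15,10,6,16,8,14]
data[mid]=9>6: swap data[2],data[7]; hi=6 → [4,3,8,15,10,6,16,9,14]
data[mid]=8>6: swap data[2],data[6]; hi=5 → [4,3,16,15,10,6,8,9,14]
data[mid]=16>6: swap data[2],data[5]; hi=4 → [4,3,6,15,10,16,8,9,14]
data[mid]=6=6: mid=3
data[mid]=15>6: swap data[3],data[4]; hi=3 → [4,3,6,10,15,16,8,9,14]
data[mid]=10>6: swap data[3],data[3]; hi=2 → [4,3,6,10,15,16,8,9,14]
end: lo=2, hi=2; data = [4,3,6,10,15,16,8,9,14]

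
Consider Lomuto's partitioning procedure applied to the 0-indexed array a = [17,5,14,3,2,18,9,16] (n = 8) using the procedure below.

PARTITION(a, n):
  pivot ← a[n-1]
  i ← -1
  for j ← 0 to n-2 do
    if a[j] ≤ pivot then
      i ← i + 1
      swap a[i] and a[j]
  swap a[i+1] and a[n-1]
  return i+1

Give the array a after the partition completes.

[5,14,3,2,9,16,17,18]

pivot = a[7] = 16; i = -1
j=0: a[0]=17 > 16 → no swap
j=1: a[1]=5 ≤ 16 → i=0, swap a[0],a[1] → [5,17,14,3,2,18,9,16]
j=2: a[2]=14 ≤ 16 → i=1, swap a[1],a[2] → [5,14,17,3,2,18,9,16]
j=3: a[3]=3 ≤ 16 → i=2, swap a[2],a[3] → [5,14,3,17,2,18,9,16]
j=4: a[4]=2 ≤ 16 → i=3, swap a[3],a[4] → [5,14,3,2,17,18,9,16]
j=5: a[5]=18 > 16 → no swap
j=6: a[6]=9 ≤ 16 → i=4, swap a[4],a[6] → [5,14,3,2,9,18,17,16]
final swap a[5],a[7] → [5,14,3,2,9,16,17,18]; return 5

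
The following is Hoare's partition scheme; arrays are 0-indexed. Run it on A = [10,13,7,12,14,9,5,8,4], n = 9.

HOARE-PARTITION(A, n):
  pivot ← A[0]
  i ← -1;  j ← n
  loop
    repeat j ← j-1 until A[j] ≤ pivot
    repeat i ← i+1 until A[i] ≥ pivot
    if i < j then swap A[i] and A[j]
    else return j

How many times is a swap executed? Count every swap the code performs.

pivot=10
j stops at 8 (4), i stops at 0 (10); swap ⇒ [4,13,7,12,14,9,5,8,10]
j stops at 7 (8), i stops at 1 (13); swap ⇒ [4,8,7,12,14,9,5,13,10]
j stops at 6 (5), i stops at 3 (12); swap ⇒ [4,8,7,5,14,9,12,13,10]
j stops at 5 (9), i stops at 4 (14); swap ⇒ [4,8,7,5,9,14,12,13,10]
j stops at 4, i stops at 5; i≥j ⇒ return 4. A=[4,8,7,5,9,14,12,13,10]

4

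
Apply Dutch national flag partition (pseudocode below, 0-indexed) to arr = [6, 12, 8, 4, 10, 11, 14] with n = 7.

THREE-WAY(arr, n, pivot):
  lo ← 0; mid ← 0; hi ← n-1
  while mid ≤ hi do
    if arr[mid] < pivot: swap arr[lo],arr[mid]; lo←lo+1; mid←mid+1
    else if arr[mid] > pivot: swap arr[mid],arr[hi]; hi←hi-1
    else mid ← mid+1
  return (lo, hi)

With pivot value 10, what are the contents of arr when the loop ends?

[6, 8, 4, 10, 11, 14, 12]

lo=0 mid=0 hi=6
6<10: swap(0,0), lo=1 mid=1 ⇒ [6, 12, 8, 4, 10, 11, 14]
12>10: swap(1,6), hi=5 ⇒ [6, 14, 8, 4, 10, 11, 12]
14>10: swap(1,5), hi=4 ⇒ [6, 11, 8, 4, 10, 14, 12]
11>10: swap(1,4), hi=3 ⇒ [6, 10, 8, 4, 11, 14, 12]
10=10: mid=2
8<10: swap(1,2), lo=2 mid=3 ⇒ [6, 8, 10, 4, 11, 14, 12]
4<10: swap(2,3), lo=3 mid=4 ⇒ [6, 8, 4, 10, 11, 14, 12]
done. lo=3 hi=3; arr=[6, 8, 4, 10, 11, 14, 12]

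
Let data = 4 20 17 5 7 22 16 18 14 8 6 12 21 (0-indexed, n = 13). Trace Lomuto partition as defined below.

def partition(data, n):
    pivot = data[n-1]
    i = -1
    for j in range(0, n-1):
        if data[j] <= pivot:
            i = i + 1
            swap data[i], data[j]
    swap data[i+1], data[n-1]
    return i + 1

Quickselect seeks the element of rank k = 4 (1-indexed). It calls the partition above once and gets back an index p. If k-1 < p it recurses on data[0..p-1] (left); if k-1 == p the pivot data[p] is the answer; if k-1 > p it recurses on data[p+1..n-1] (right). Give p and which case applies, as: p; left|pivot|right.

11; left

pivot = data[12] = 21; i = -1
j=0: data[0]=4 ≤ 21 → i=0, swap data[0],data[0] (no change) → 4 20 17 5 7 22 16 18 14 8 6 12 21
j=1: data[1]=20 ≤ 21 → i=1, swap data[1],data[1] (no change) → 4 20 17 5 7 22 16 18 14 8 6 12 21
j=2: data[2]=17 ≤ 21 → i=2, swap data[2],data[2] (no change) → 4 20 17 5 7 22 16 18 14 8 6 12 21
j=3: data[3]=5 ≤ 21 → i=3, swap data[3],data[3] (no change) → 4 20 17 5 7 22 16 18 14 8 6 12 21
j=4: data[4]=7 ≤ 21 → i=4, swap data[4],data[4] (no change) → 4 20 17 5 7 22 16 18 14 8 6 12 21
j=5: data[5]=22 > 21 → no swap
j=6: data[6]=16 ≤ 21 → i=5, swap data[5],data[6] → 4 20 17 5 7 16 22 18 14 8 6 12 21
j=7: data[7]=18 ≤ 21 → i=6, swap data[6],data[7] → 4 20 17 5 7 16 18 22 14 8 6 12 21
j=8: data[8]=14 ≤ 21 → i=7, swap data[7],data[8] → 4 20 17 5 7 16 18 14 22 8 6 12 21
j=9: data[9]=8 ≤ 21 → i=8, swap data[8],data[9] → 4 20 17 5 7 16 18 14 8 22 6 12 21
j=10: data[10]=6 ≤ 21 → i=9, swap data[9],data[10] → 4 20 17 5 7 16 18 14 8 6 22 12 21
j=11: data[11]=12 ≤ 21 → i=10, swap data[10],data[11] → 4 20 17 5 7 16 18 14 8 6 12 22 21
final swap data[11],data[12] → 4 20 17 5 7 16 18 14 8 6 12 21 22; return 11
p = 11; k-1 = 3 < 11 ⇒ left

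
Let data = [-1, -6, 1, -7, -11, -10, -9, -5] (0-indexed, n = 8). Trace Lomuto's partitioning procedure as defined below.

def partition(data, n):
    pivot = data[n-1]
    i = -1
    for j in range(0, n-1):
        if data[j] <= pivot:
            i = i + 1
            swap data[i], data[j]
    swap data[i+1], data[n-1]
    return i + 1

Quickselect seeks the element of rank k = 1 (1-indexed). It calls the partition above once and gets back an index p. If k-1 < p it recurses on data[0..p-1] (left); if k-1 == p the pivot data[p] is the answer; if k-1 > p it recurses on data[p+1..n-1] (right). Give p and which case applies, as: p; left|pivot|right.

5; left

pivot = data[7] = -5; i = -1
j=0: data[0]=-1 > -5 → no swap
j=1: data[1]=-6 ≤ -5 → i=0, swap data[0],data[1] → [-6, -1, 1, -7, -11, -10, -9, -5]
j=2: data[2]=1 > -5 → no swap
j=3: data[3]=-7 ≤ -5 → i=1, swap data[1],data[3] → [-6, -7, 1, -1, -11, -10, -9, -5]
j=4: data[4]=-11 ≤ -5 → i=2, swap data[2],data[4] → [-6, -7, -11, -1, 1, -10, -9, -5]
j=5: data[5]=-10 ≤ -5 → i=3, swap data[3],data[5] → [-6, -7, -11, -10, 1, -1, -9, -5]
j=6: data[6]=-9 ≤ -5 → i=4, swap data[4],data[6] → [-6, -7, -11, -10, -9, -1, 1, -5]
final swap data[5],data[7] → [-6, -7, -11, -10, -9, -5, 1, -1]; return 5
p = 5; k-1 = 0 < 5 ⇒ left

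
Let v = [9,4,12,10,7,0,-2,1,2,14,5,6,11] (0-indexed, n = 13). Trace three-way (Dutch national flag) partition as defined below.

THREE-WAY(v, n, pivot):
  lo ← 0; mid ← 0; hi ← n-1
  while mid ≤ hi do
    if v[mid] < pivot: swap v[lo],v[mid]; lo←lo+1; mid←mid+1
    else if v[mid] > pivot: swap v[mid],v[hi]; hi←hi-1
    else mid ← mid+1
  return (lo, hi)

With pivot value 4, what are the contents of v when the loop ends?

[2,1,-2,0,4,7,10,12,14,5,6,11,9]

pivot = 4; lo=0, mid=0, hi=12
v[mid]=9>4: swap v[0],v[12]; hi=11 → [11,4,12,10,7,0,-2,1,2,14,5,6,9]
v[mid]=11>4: swap v[0],v[11]; hi=10 → [6,4,12,10,7,0,-2,1,2,14,5,11,9]
v[mid]=6>4: swap v[0],v[10]; hi=9 → [5,4,12,10,7,0,-2,1,2,14,6,11,9]
v[mid]=5>4: swap v[0],v[9]; hi=8 → [14,4,12,10,7,0,-2,1,2,5,6,11,9]
v[mid]=14>4: swap v[0],v[8]; hi=7 → [2,4,12,10,7,0,-2,1,14,5,6,11,9]
v[mid]=2<4: swap v[0],v[0]; lo=1,mid=1 → [2,4,12,10,7,0,-2,1,14,5,6,11,9]
v[mid]=4=4: mid=2
v[mid]=12>4: swap v[2],v[7]; hi=6 → [2,4,1,10,7,0,-2,12,14,5,6,11,9]
v[mid]=1<4: swap v[1],v[2]; lo=2,mid=3 → [2,1,4,10,7,0,-2,12,14,5,6,11,9]
v[mid]=10>4: swap v[3],v[6]; hi=5 → [2,1,4,-2,7,0,10,12,14,5,6,11,9]
v[mid]=-2<4: swap v[2],v[3]; lo=3,mid=4 → [2,1,-2,4,7,0,10,12,14,5,6,11,9]
v[mid]=7>4: swap v[4],v[5]; hi=4 → [2,1,-2,4,0,7,10,12,14,5,6,11,9]
v[mid]=0<4: swap v[3],v[4]; lo=4,mid=5 → [2,1,-2,0,4,7,10,12,14,5,6,11,9]
end: lo=4, hi=4; v = [2,1,-2,0,4,7,10,12,14,5,6,11,9]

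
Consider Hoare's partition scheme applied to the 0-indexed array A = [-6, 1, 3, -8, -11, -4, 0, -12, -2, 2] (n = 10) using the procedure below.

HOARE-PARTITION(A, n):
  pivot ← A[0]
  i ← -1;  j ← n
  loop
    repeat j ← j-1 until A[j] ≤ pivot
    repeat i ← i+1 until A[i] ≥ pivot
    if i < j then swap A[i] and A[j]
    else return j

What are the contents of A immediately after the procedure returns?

[-12, -11, -8, 3, 1, -4, 0, -6, -2, 2]

pivot=-6
j stops at 7 (-12), i stops at 0 (-6); swap ⇒ [-12, 1, 3, -8, -11, -4, 0, -6, -2, 2]
j stops at 4 (-11), i stops at 1 (1); swap ⇒ [-12, -11, 3, -8, 1, -4, 0, -6, -2, 2]
j stops at 3 (-8), i stops at 2 (3); swap ⇒ [-12, -11, -8, 3, 1, -4, 0, -6, -2, 2]
j stops at 2, i stops at 3; i≥j ⇒ return 2. A=[-12, -11, -8, 3, 1, -4, 0, -6, -2, 2]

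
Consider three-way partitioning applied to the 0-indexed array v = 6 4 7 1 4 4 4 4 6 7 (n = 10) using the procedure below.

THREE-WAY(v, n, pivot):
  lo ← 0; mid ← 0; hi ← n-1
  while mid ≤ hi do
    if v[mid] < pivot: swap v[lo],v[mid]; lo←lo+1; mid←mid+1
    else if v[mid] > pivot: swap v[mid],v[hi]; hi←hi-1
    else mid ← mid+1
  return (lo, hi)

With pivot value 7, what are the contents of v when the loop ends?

6 4 1 4 4 4 4 6 7 7

pivot = 7; lo=0, mid=0, hi=9
v[mid]=6<7: swap v[0],v[0]; lo=1,mid=1 → 6 4 7 1 4 4 4 4 6 7
v[mid]=4<7: swap v[1],v[1]; lo=2,mid=2 → 6 4 7 1 4 4 4 4 6 7
v[mid]=7=7: mid=3
v[mid]=1<7: swap v[2],v[3]; lo=3,mid=4 → 6 4 1 7 4 4 4 4 6 7
v[mid]=4<7: swap v[3],v[4]; lo=4,mid=5 → 6 4 1 4 7 4 4 4 6 7
v[mid]=4<7: swap v[4],v[5]; lo=5,mid=6 → 6 4 1 4 4 7 4 4 6 7
v[mid]=4<7: swap v[5],v[6]; lo=6,mid=7 → 6 4 1 4 4 4 7 4 6 7
v[mid]=4<7: swap v[6],v[7]; lo=7,mid=8 → 6 4 1 4 4 4 4 7 6 7
v[mid]=6<7: swap v[7],v[8]; lo=8,mid=9 → 6 4 1 4 4 4 4 6 7 7
v[mid]=7=7: mid=10
end: lo=8, hi=9; v = 6 4 1 4 4 4 4 6 7 7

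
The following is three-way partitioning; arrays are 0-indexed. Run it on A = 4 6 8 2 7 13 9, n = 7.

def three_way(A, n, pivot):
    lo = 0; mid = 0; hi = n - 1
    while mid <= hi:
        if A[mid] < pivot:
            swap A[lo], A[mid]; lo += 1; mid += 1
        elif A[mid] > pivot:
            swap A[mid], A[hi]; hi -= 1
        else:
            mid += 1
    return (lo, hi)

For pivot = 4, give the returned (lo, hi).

pivot = 4; lo=0, mid=0, hi=6
A[mid]=4=4: mid=1
A[mid]=6>4: swap A[1],A[6]; hi=5 → 4 9 8 2 7 13 6
A[mid]=9>4: swap A[1],A[5]; hi=4 → 4 13 8 2 7 9 6
A[mid]=13>4: swap A[1],A[4]; hi=3 → 4 7 8 2 13 9 6
A[mid]=7>4: swap A[1],A[3]; hi=2 → 4 2 8 7 13 9 6
A[mid]=2<4: swap A[0],A[1]; lo=1,mid=2 → 2 4 8 7 13 9 6
A[mid]=8>4: swap A[2],A[2]; hi=1 → 2 4 8 7 13 9 6
end: lo=1, hi=1; A = 2 4 8 7 13 9 6

(1, 1)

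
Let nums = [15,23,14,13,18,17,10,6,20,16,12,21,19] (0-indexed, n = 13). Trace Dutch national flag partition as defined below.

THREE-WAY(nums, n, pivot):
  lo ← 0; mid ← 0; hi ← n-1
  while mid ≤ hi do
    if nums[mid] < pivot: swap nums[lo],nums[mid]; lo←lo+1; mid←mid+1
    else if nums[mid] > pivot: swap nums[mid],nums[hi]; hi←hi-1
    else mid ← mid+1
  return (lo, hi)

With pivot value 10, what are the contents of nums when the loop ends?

pivot = 10; lo=0, mid=0, hi=12
nums[mid]=15>10: swap nums[0],nums[12]; hi=11 → [19,23,14,13,18,17,10,6,20,16,12,21,15]
nums[mid]=19>10: swap nums[0],nums[11]; hi=10 → [21,23,14,13,18,17,10,6,20,16,12,19,15]
nums[mid]=21>10: swap nums[0],nums[10]; hi=9 → [12,23,14,13,18,17,10,6,20,16,21,19,15]
nums[mid]=12>10: swap nums[0],nums[9]; hi=8 → [16,23,14,13,18,17,10,6,20,12,21,19,15]
nums[mid]=16>10: swap nums[0],nums[8]; hi=7 → [20,23,14,13,18,17,10,6,16,12,21,19,15]
nums[mid]=20>10: swap nums[0],nums[7]; hi=6 → [6,23,14,13,18,17,10,20,16,12,21,19,15]
nums[mid]=6<10: swap nums[0],nums[0]; lo=1,mid=1 → [6,23,14,13,18,17,10,20,16,12,21,19,15]
nums[mid]=23>10: swap nums[1],nums[6]; hi=5 → [6,10,14,13,18,17,23,20,16,12,21,19,15]
nums[mid]=10=10: mid=2
nums[mid]=14>10: swap nums[2],nums[5]; hi=4 → [6,10,17,13,18,14,23,20,16,12,21,19,15]
nums[mid]=17>10: swap nums[2],nums[4]; hi=3 → [6,10,18,13,17,14,23,20,16,12,21,19,15]
nums[mid]=18>10: swap nums[2],nums[3]; hi=2 → [6,10,13,18,17,14,23,20,16,12,21,19,15]
nums[mid]=13>10: swap nums[2],nums[2]; hi=1 → [6,10,13,18,17,14,23,20,16,12,21,19,15]
end: lo=1, hi=1; nums = [6,10,13,18,17,14,23,20,16,12,21,19,15]

[6,10,13,18,17,14,23,20,16,12,21,19,15]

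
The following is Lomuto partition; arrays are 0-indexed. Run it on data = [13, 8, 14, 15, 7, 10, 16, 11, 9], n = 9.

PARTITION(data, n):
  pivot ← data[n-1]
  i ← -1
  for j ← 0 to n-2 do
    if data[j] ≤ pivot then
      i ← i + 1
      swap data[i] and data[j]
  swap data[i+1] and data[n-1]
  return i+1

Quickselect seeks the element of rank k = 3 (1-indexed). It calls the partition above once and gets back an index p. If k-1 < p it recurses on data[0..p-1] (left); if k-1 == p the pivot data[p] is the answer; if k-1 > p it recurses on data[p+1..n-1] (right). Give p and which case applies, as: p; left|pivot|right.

pivot=9, i=-1
j=0: 13>9, skip
j=1: 8≤9, i=0, swap(0,1) ⇒ [8, 13, 14, 15, 7, 10, 16, 11, 9]
j=2: 14>9, skip
j=3: 15>9, skip
j=4: 7≤9, i=1, swap(1,4) ⇒ [8, 7, 14, 15, 13, 10, 16, 11, 9]
j=5: 10>9, skip
j=6: 16>9, skip
j=7: 11>9, skip
swap(2,8) ⇒ [8, 7, 9, 15, 13, 10, 16, 11, 14]; return 2
p = 2; k-1 = 2 == 2 ⇒ pivot

2; pivot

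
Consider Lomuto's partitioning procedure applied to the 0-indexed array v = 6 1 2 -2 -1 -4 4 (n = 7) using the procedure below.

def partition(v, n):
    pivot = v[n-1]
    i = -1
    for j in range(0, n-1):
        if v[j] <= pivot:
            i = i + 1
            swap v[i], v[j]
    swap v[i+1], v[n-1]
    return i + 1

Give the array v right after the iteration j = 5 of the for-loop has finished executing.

1 2 -2 -1 -4 6 4

pivot = v[6] = 4; i = -1
j=0: v[0]=6 > 4 → no swap
j=1: v[1]=1 ≤ 4 → i=0, swap v[0],v[1] → 1 6 2 -2 -1 -4 4
j=2: v[2]=2 ≤ 4 → i=1, swap v[1],v[2] → 1 2 6 -2 -1 -4 4
j=3: v[3]=-2 ≤ 4 → i=2, swap v[2],v[3] → 1 2 -2 6 -1 -4 4
j=4: v[4]=-1 ≤ 4 → i=3, swap v[3],v[4] → 1 2 -2 -1 6 -4 4
j=5: v[5]=-4 ≤ 4 → i=4, swap v[4],v[5] → 1 2 -2 -1 -4 6 4
(after j=5) v = 1 2 -2 -1 -4 6 4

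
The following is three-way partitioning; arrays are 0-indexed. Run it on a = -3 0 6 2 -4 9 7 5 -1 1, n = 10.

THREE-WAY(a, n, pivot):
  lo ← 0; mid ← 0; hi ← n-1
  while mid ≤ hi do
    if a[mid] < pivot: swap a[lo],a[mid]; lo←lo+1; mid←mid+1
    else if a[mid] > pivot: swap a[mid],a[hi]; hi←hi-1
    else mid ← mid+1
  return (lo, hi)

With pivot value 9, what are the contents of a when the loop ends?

-3 0 6 2 -4 7 5 -1 1 9

lo=0 mid=0 hi=9
-3<9: swap(0,0), lo=1 mid=1 ⇒ -3 0 6 2 -4 9 7 5 -1 1
0<9: swap(1,1), lo=2 mid=2 ⇒ -3 0 6 2 -4 9 7 5 -1 1
6<9: swap(2,2), lo=3 mid=3 ⇒ -3 0 6 2 -4 9 7 5 -1 1
2<9: swap(3,3), lo=4 mid=4 ⇒ -3 0 6 2 -4 9 7 5 -1 1
-4<9: swap(4,4), lo=5 mid=5 ⇒ -3 0 6 2 -4 9 7 5 -1 1
9=9: mid=6
7<9: swap(5,6), lo=6 mid=7 ⇒ -3 0 6 2 -4 7 9 5 -1 1
5<9: swap(6,7), lo=7 mid=8 ⇒ -3 0 6 2 -4 7 5 9 -1 1
-1<9: swap(7,8), lo=8 mid=9 ⇒ -3 0 6 2 -4 7 5 -1 9 1
1<9: swap(8,9), lo=9 mid=10 ⇒ -3 0 6 2 -4 7 5 -1 1 9
done. lo=9 hi=9; a=-3 0 6 2 -4 7 5 -1 1 9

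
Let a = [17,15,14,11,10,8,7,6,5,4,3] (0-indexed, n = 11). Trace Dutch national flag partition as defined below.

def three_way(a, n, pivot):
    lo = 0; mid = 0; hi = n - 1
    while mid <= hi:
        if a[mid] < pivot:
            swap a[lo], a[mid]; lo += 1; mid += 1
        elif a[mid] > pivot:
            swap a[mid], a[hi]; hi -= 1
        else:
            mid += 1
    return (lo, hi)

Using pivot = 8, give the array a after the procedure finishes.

[3,4,5,6,7,8,10,11,14,15,17]

lo=0 mid=0 hi=10
17>8: swap(0,10), hi=9 ⇒ [3,15,14,11,10,8,7,6,5,4,17]
3<8: swap(0,0), lo=1 mid=1 ⇒ [3,15,14,11,10,8,7,6,5,4,17]
15>8: swap(1,9), hi=8 ⇒ [3,4,14,11,10,8,7,6,5,15,17]
4<8: swap(1,1), lo=2 mid=2 ⇒ [3,4,14,11,10,8,7,6,5,15,17]
14>8: swap(2,8), hi=7 ⇒ [3,4,5,11,10,8,7,6,14,15,17]
5<8: swap(2,2), lo=3 mid=3 ⇒ [3,4,5,11,10,8,7,6,14,15,17]
11>8: swap(3,7), hi=6 ⇒ [3,4,5,6,10,8,7,11,14,15,17]
6<8: swap(3,3), lo=4 mid=4 ⇒ [3,4,5,6,10,8,7,11,14,15,17]
10>8: swap(4,6), hi=5 ⇒ [3,4,5,6,7,8,10,11,14,15,17]
7<8: swap(4,4), lo=5 mid=5 ⇒ [3,4,5,6,7,8,10,11,14,15,17]
8=8: mid=6
done. lo=5 hi=5; a=[3,4,5,6,7,8,10,11,14,15,17]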